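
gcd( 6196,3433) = 1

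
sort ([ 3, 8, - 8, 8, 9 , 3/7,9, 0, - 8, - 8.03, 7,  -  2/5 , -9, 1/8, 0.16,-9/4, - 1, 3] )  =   [ - 9,  -  8.03,  -  8 , - 8,  -  9/4, - 1, - 2/5, 0,  1/8,0.16, 3/7, 3,3, 7, 8,8,  9, 9 ]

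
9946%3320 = 3306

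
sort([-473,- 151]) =[ - 473, - 151 ] 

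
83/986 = 83/986 = 0.08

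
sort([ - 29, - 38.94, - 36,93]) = [-38.94, - 36, - 29 , 93]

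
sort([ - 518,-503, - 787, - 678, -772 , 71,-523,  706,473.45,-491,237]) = [-787, - 772,  -  678, -523, - 518,-503,-491, 71,237,473.45,706 ]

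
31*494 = 15314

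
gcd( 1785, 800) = 5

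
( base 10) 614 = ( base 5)4424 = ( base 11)509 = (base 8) 1146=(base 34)i2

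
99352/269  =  99352/269 = 369.34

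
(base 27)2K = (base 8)112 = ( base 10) 74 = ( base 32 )2a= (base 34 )26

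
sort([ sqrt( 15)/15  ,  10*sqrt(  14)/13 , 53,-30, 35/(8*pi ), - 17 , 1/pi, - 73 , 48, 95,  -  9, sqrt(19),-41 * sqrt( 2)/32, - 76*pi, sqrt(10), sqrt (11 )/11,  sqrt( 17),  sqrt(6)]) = [ - 76* pi, - 73, -30,-17, -9,-41 * sqrt(2) /32,sqrt(15)/15, sqrt (11)/11, 1/pi, 35/ ( 8*pi ), sqrt(6 ),  10*sqrt(14)/13, sqrt (10) , sqrt(17 ),  sqrt( 19 ),48, 53, 95] 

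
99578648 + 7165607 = 106744255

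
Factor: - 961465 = - 5^1 *31^1*6203^1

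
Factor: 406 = 2^1 * 7^1*29^1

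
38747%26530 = 12217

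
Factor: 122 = 2^1*61^1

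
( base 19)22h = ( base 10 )777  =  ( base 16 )309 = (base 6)3333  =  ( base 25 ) 162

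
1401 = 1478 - 77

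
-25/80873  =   - 1+80848/80873 = - 0.00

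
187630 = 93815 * 2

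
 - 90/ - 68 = 1 + 11/34=1.32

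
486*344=167184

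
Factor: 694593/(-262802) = - 2^ (-1) *3^2* 71^1*101^( - 1)  *1087^1*1301^(-1)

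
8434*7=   59038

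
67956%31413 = 5130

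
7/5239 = 7/5239 = 0.00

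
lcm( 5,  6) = 30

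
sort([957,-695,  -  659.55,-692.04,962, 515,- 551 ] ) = [ - 695, - 692.04, - 659.55 ,-551,515,957, 962]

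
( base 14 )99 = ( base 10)135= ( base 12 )b3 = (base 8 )207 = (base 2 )10000111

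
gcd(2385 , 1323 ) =9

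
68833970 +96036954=164870924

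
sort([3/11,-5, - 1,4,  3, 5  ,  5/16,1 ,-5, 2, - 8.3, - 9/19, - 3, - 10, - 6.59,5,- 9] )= [ - 10, - 9, - 8.3, - 6.59, - 5, - 5,-3,-1, - 9/19 , 3/11 , 5/16, 1,2  ,  3, 4, 5 , 5 ]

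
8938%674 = 176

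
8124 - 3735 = 4389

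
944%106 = 96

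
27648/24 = 1152 = 1152.00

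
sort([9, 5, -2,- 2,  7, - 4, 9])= [ - 4, - 2,-2,5 , 7,9,9] 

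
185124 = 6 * 30854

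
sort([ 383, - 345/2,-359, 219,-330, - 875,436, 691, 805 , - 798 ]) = [-875,-798,-359,-330, - 345/2,219 , 383, 436, 691,805]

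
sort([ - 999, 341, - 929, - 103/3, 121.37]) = [ - 999, - 929,- 103/3, 121.37, 341] 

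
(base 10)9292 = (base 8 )22114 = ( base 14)355A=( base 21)101A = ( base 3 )110202011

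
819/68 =819/68  =  12.04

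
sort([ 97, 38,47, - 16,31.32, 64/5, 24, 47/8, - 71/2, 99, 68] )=[ - 71/2, - 16 , 47/8, 64/5,24, 31.32,38, 47,68, 97, 99 ]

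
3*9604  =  28812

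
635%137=87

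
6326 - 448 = 5878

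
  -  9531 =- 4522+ - 5009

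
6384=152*42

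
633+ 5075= 5708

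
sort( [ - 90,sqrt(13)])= [ - 90,sqrt(13) ] 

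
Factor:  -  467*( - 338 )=2^1*13^2*467^1=157846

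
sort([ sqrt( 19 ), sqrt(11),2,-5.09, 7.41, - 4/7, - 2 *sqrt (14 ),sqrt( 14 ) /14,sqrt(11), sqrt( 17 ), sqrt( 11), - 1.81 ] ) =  [- 2*sqrt( 14),-5.09,-1.81, - 4/7 , sqrt(14)/14,2,  sqrt(11 ) , sqrt( 11 ),sqrt ( 11 ), sqrt(17 ),sqrt(19),7.41]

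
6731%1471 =847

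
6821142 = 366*18637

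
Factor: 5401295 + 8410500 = 13811795 = 5^1*1181^1*2339^1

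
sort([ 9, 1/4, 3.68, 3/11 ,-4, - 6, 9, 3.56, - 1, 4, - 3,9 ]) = [-6, - 4,-3, - 1,1/4, 3/11, 3.56, 3.68, 4, 9, 9, 9 ] 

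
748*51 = 38148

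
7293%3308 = 677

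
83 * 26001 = 2158083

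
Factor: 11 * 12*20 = 2^4 * 3^1*5^1*11^1 =2640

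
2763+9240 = 12003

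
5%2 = 1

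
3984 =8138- 4154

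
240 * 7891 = 1893840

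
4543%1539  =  1465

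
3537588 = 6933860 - 3396272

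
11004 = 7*1572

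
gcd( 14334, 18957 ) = 3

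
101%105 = 101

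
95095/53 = 95095/53=1794.25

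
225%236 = 225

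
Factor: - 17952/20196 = -8/9  =  -  2^3*3^( -2 ) 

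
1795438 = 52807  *34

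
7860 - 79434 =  - 71574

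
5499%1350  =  99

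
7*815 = 5705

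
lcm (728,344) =31304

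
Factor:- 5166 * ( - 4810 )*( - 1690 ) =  - 41993897400= -2^3* 3^2 * 5^2 * 7^1 * 13^3 * 37^1*41^1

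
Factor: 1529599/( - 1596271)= - 173^ ( - 1 )*9227^( -1 )*1529599^1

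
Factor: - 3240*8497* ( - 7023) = 193345156440 = 2^3*3^5*5^1*29^1*293^1*2341^1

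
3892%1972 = 1920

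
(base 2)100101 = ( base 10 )37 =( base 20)1H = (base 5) 122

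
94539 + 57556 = 152095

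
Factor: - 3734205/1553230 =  - 2^( - 1 )*3^1*7^(-1 )*173^1*1439^1*22189^( - 1 ) = - 746841/310646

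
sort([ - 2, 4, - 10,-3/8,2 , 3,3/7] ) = [-10,  -  2,-3/8, 3/7,2,3,4]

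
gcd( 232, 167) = 1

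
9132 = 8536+596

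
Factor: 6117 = 3^1*2039^1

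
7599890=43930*173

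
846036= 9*94004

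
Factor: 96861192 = 2^3*3^1*89^1*137^1*331^1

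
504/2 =252 = 252.00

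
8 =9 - 1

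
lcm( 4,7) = 28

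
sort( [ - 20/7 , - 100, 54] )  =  [ - 100, - 20/7,54]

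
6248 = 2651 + 3597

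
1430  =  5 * 286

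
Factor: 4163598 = 2^1*3^2*23^1*89^1*113^1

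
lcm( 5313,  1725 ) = 132825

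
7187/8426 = 7187/8426 = 0.85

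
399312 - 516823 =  -117511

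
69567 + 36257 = 105824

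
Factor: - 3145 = -5^1*17^1*37^1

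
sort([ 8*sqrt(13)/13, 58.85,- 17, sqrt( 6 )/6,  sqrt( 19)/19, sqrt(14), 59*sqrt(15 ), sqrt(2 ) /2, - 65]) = [ - 65, - 17 , sqrt (19 )/19,  sqrt( 6 )/6,sqrt( 2)/2, 8*sqrt( 13) /13,sqrt( 14),58.85, 59*sqrt ( 15) ]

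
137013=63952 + 73061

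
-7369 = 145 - 7514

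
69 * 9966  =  687654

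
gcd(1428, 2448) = 204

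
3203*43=137729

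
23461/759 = 30 + 691/759=   30.91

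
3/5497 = 3/5497=0.00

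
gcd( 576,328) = 8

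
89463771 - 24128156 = 65335615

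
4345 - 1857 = 2488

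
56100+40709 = 96809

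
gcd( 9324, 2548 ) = 28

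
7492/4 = 1873 = 1873.00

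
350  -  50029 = - 49679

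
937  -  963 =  - 26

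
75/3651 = 25/1217 = 0.02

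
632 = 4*158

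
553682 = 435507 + 118175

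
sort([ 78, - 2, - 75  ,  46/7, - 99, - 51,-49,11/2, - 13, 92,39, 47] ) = [-99, - 75,- 51 , - 49, - 13, - 2,11/2, 46/7 , 39, 47,  78 , 92 ]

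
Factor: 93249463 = 93249463^1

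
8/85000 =1/10625 = 0.00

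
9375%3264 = 2847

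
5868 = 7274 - 1406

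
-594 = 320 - 914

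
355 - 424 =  - 69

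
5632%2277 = 1078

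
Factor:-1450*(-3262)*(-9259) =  - 2^2*5^2*7^1*29^1*47^1*197^1 * 233^1 = -  43794144100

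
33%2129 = 33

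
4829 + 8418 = 13247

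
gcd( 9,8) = 1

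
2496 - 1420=1076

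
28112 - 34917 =-6805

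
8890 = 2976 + 5914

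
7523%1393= 558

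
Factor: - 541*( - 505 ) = 273205 = 5^1 *101^1*541^1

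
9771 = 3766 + 6005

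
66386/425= 156  +  86/425  =  156.20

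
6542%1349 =1146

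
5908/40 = 147 + 7/10 = 147.70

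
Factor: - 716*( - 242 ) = 2^3*11^2*179^1 = 173272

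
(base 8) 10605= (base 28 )5K5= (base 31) 4KL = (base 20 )b45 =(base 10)4485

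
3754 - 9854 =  - 6100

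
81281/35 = 81281/35= 2322.31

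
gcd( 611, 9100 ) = 13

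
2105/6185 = 421/1237 = 0.34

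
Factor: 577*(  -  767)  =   - 13^1 *59^1*577^1 = - 442559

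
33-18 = 15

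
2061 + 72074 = 74135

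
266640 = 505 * 528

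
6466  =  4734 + 1732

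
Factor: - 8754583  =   - 8754583^1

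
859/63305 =859/63305 = 0.01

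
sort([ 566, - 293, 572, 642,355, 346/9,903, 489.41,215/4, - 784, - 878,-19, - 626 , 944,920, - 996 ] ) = [ - 996, - 878, - 784, - 626,-293, - 19, 346/9, 215/4, 355, 489.41, 566, 572, 642, 903,920 , 944 ] 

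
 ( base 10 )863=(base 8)1537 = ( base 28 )12n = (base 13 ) 515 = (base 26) 175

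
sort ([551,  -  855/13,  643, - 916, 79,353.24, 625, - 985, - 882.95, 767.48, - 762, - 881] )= [ - 985, - 916, - 882.95, - 881, - 762 , - 855/13, 79, 353.24, 551,625,643, 767.48]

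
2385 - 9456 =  - 7071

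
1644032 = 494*3328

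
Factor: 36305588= 2^2 *11^1*31^1 * 43^1*619^1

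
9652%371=6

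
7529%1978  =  1595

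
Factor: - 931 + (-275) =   -  1206 = -2^1*3^2*67^1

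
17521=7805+9716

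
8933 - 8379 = 554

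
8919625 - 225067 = 8694558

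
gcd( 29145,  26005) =5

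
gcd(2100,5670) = 210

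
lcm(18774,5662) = 356706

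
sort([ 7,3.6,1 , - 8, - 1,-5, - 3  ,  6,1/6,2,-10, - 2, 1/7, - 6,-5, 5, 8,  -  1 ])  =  [ - 10 ,-8, - 6, - 5, - 5 , - 3, - 2, - 1, - 1,1/7, 1/6, 1,2, 3.6, 5, 6,7,  8] 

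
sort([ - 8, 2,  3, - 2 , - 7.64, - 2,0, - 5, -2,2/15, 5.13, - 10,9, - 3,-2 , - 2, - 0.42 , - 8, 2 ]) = [ - 10, - 8,  -  8, - 7.64, - 5, - 3 , - 2, - 2, - 2, - 2, - 2, - 0.42,0, 2/15, 2, 2,3,5.13,9 ]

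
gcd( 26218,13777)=1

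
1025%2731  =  1025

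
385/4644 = 385/4644 =0.08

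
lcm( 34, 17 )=34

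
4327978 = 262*16519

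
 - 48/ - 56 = 6/7 = 0.86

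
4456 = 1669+2787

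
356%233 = 123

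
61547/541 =61547/541  =  113.77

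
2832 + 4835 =7667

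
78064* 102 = 7962528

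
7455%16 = 15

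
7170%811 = 682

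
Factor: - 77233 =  - 13^2*457^1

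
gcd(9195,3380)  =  5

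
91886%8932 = 2566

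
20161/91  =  221 + 50/91  =  221.55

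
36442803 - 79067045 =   -  42624242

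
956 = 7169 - 6213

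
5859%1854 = 297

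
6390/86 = 74 + 13/43 = 74.30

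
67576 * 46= 3108496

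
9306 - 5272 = 4034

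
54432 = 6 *9072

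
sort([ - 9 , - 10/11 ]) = [ - 9, - 10/11]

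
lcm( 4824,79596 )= 159192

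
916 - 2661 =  - 1745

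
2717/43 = 63  +  8/43 =63.19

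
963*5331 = 5133753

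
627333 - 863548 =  - 236215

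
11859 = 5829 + 6030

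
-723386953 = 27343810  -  750730763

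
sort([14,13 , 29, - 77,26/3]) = [  -  77, 26/3 , 13,  14, 29 ]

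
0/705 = 0 = 0.00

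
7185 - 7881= - 696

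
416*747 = 310752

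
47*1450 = 68150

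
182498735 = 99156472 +83342263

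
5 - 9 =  - 4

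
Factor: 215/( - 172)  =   -5/4 = - 2^(-2 )*5^1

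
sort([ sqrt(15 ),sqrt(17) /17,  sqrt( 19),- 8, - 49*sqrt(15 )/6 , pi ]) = [-49*  sqrt( 15 )/6 , - 8, sqrt( 17)/17,pi,  sqrt (15), sqrt( 19 ) ] 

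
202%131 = 71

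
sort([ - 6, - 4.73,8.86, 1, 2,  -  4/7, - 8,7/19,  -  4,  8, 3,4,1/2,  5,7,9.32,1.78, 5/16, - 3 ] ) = [ - 8,-6, - 4.73, - 4, - 3, - 4/7, 5/16,7/19, 1/2,  1, 1.78,  2,3,4, 5,7,8,8.86,9.32] 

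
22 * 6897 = 151734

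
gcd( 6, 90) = 6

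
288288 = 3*96096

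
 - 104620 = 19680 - 124300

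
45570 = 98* 465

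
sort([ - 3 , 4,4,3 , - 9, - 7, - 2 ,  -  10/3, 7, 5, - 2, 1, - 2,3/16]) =[ - 9,-7, - 10/3, -3,-2, - 2,  -  2, 3/16,  1,3,4,4,5, 7]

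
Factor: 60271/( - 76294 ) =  - 2^( - 1) * 37^( - 1 )*1031^( - 1)*60271^1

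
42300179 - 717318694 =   -  675018515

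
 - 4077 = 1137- 5214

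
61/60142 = 61/60142  =  0.00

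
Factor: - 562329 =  - 3^3*59^1*353^1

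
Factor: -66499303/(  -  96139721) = 13^2*53^( - 1)*61^ (  -  1) * 131^(  -  1 )*227^ ( - 1) * 393487^1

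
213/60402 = 71/20134=0.00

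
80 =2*40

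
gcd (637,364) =91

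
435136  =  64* 6799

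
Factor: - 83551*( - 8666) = 724052966 = 2^1 *7^1*13^1*619^1*6427^1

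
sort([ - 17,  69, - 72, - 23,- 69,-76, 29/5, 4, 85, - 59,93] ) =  [ - 76, - 72, - 69, - 59, - 23, - 17,  4,29/5, 69, 85,93] 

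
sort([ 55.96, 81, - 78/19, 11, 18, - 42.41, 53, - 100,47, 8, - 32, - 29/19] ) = [ - 100, - 42.41, - 32, - 78/19, - 29/19, 8 , 11 , 18,47,53,  55.96, 81 ]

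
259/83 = 259/83 = 3.12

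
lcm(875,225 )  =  7875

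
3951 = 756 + 3195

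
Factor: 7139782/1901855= 2^1*5^( - 1 )*13^1*19^1*47^( - 1)*97^1*149^1*8093^( - 1)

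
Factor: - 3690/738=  - 5 = - 5^1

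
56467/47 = 56467/47 = 1201.43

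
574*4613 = 2647862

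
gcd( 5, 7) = 1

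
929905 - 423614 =506291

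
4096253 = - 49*( - 83597)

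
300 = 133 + 167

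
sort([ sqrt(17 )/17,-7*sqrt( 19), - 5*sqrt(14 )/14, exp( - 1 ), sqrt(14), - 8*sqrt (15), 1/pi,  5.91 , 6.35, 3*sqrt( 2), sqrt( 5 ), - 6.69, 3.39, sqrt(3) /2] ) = [ - 8*sqrt( 15 ), -7*sqrt(19), - 6.69, -5*sqrt( 14 )/14,sqrt (17)/17, 1/pi, exp( - 1 ) , sqrt( 3) /2, sqrt(5), 3.39,sqrt( 14),  3*sqrt ( 2),5.91, 6.35]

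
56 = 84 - 28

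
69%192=69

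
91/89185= 91/89185= 0.00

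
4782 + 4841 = 9623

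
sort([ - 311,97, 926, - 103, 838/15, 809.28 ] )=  [ - 311, - 103, 838/15, 97 , 809.28, 926]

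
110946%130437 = 110946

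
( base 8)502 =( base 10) 322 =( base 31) AC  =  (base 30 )am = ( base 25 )cm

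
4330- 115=4215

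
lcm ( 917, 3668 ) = 3668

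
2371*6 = 14226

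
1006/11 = 91 + 5/11 =91.45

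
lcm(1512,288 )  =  6048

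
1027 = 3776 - 2749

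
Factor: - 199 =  - 199^1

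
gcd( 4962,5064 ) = 6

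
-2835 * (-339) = 961065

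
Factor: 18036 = 2^2*3^3 * 167^1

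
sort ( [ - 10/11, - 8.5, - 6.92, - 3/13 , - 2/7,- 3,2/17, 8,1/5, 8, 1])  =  [ - 8.5, - 6.92, - 3, - 10/11, -2/7, -3/13,2/17,1/5, 1,8 , 8]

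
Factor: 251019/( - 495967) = -3^5*1033^1*495967^(-1) 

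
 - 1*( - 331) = 331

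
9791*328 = 3211448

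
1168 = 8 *146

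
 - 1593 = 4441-6034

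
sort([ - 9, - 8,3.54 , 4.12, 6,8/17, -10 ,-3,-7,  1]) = [-10,-9, - 8,  -  7, - 3,8/17,  1, 3.54,4.12, 6]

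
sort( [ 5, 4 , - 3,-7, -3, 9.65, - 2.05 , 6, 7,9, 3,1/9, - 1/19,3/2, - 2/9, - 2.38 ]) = [ - 7, - 3, - 3,-2.38,  -  2.05, -2/9,  -  1/19, 1/9, 3/2, 3 , 4 , 5, 6,7 , 9,  9.65 ] 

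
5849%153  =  35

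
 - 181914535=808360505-990275040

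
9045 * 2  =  18090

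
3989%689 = 544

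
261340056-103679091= 157660965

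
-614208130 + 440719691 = -173488439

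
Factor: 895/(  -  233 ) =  - 5^1*179^1*233^( - 1)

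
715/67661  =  65/6151= 0.01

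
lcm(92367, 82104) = 738936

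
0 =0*80049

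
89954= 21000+68954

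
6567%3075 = 417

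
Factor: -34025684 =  - 2^2*7^1*11^4*83^1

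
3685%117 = 58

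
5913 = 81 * 73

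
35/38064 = 35/38064 = 0.00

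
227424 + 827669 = 1055093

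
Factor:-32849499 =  - 3^1*19^1*71^1*8117^1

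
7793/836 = 7793/836 = 9.32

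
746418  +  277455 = 1023873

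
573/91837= 573/91837 =0.01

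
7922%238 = 68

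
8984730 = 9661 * 930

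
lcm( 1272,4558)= 54696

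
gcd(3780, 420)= 420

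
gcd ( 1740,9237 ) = 3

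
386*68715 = 26523990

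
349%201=148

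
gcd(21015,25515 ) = 45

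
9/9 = 1   =  1.00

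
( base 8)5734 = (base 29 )3hk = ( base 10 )3036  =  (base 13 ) 14c7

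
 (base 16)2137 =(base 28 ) anj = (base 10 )8503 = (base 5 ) 233003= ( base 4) 2010313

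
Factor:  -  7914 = -2^1*3^1*1319^1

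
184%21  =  16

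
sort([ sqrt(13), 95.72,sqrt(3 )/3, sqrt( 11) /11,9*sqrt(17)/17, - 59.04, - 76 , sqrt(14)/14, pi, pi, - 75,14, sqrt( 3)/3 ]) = [ - 76,  -  75, - 59.04, sqrt(14)/14,sqrt (11 ) /11, sqrt(3)/3,sqrt(3)/3, 9*sqrt(17)/17, pi,pi , sqrt ( 13), 14, 95.72]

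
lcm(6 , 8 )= 24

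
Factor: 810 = 2^1*3^4 *5^1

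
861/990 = 287/330 = 0.87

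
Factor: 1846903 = 1846903^1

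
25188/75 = 8396/25 = 335.84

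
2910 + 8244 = 11154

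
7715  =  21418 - 13703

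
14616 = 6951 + 7665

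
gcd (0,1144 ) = 1144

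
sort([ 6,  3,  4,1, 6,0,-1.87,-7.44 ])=[ - 7.44,-1.87,  0, 1, 3 , 4,6,  6]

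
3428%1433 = 562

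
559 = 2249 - 1690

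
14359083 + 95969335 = 110328418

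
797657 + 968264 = 1765921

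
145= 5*29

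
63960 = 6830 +57130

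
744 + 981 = 1725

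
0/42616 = 0=0.00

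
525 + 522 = 1047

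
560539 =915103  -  354564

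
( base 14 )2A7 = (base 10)539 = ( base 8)1033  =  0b1000011011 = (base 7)1400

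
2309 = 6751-4442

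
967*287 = 277529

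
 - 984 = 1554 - 2538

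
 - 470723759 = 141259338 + -611983097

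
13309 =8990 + 4319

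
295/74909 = 295/74909  =  0.00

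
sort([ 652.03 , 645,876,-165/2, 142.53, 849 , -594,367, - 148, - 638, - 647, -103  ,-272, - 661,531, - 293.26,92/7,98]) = [ - 661, - 647, - 638, - 594, - 293.26, - 272, - 148, - 103, - 165/2, 92/7,98,142.53, 367,531, 645,652.03,849,876 ]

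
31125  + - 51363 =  - 20238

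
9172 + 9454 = 18626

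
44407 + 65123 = 109530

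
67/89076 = 67/89076 = 0.00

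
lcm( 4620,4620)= 4620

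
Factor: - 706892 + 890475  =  17^1*10799^1 = 183583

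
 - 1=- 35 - - 34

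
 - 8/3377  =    -  8/3377 = -0.00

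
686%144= 110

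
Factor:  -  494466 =  -  2^1* 3^1*7^1*61^1*193^1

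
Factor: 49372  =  2^2*12343^1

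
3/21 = 1/7  =  0.14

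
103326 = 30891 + 72435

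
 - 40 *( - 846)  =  33840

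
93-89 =4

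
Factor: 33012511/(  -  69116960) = -2^( - 5)*5^ ( - 1)*7^1* 11^(-1)*173^( - 1 )*227^( - 1)*773^1*6101^1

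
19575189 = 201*97389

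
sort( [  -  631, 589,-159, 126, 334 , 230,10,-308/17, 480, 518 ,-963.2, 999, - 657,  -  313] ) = [ - 963.2, - 657,-631, - 313, - 159, - 308/17, 10,  126 , 230,334,480, 518 , 589, 999]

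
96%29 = 9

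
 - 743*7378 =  - 5481854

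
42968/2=21484  =  21484.00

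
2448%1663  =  785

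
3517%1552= 413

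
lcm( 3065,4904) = 24520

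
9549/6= 3183/2 = 1591.50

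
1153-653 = 500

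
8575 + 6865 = 15440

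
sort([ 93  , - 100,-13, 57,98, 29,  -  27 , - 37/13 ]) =[-100,  -  27, - 13, - 37/13, 29, 57, 93 , 98 ]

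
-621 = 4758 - 5379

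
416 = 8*52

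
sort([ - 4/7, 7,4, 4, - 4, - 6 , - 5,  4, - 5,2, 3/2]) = [-6, - 5, - 5, - 4, - 4/7, 3/2,2,  4 , 4,4,7] 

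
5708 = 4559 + 1149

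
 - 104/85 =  - 2 + 66/85 = - 1.22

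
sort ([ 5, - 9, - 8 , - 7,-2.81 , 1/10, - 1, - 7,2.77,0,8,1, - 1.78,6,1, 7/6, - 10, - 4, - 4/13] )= [ - 10,  -  9,-8, - 7, - 7,-4 , - 2.81, - 1.78, - 1, - 4/13,0,1/10, 1,1 , 7/6 , 2.77,5, 6 , 8 ]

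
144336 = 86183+58153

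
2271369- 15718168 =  - 13446799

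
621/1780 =621/1780 = 0.35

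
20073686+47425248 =67498934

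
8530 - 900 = 7630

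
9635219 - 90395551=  - 80760332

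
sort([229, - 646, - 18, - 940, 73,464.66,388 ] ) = [-940, - 646, - 18,73,229,388 , 464.66]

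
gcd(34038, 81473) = 1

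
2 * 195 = 390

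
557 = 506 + 51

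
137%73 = 64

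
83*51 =4233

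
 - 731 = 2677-3408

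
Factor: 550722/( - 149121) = -2^1 * 3^( - 3) *7^( - 1)*349^1 = - 698/189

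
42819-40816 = 2003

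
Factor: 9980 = 2^2*5^1*499^1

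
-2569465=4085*(- 629 )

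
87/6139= 87/6139 = 0.01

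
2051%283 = 70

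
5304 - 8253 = - 2949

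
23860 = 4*5965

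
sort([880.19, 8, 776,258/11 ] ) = [8, 258/11,776,880.19 ] 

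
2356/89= 26 + 42/89 = 26.47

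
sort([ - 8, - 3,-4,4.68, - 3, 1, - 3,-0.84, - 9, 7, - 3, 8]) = [ - 9 , - 8,-4, - 3, - 3, - 3, - 3, - 0.84, 1, 4.68, 7, 8 ]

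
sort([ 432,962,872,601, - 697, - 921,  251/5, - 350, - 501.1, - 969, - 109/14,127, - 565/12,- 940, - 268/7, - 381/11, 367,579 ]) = [ - 969, - 940, - 921,- 697, - 501.1, - 350,-565/12, -268/7, - 381/11, - 109/14,251/5,127,367,432,579, 601,872 , 962]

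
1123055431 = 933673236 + 189382195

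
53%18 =17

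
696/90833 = 696/90833 = 0.01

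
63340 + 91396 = 154736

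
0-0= 0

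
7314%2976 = 1362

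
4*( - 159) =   -  636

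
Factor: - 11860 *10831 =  - 2^2*5^1*593^1 * 10831^1 =- 128455660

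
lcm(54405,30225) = 272025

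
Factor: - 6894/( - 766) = 3^2 = 9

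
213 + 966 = 1179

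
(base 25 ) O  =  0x18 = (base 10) 24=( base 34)o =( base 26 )O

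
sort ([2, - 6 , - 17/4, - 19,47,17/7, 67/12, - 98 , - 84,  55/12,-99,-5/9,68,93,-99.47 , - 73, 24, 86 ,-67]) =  [-99.47,  -  99,-98,  -  84, - 73 ,-67 ,-19,-6 , -17/4,  -  5/9, 2,  17/7,55/12, 67/12, 24 , 47, 68, 86,  93]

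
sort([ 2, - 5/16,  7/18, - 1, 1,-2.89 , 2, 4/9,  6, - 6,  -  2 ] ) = [ - 6,-2.89, - 2,-1, - 5/16,7/18, 4/9, 1,2 , 2, 6 ] 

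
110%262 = 110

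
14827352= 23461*632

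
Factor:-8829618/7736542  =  -3^1*7^1 * 11^(-1)*210229^1*351661^( - 1) = - 4414809/3868271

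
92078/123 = 748 + 74/123 = 748.60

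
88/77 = 1  +  1/7 = 1.14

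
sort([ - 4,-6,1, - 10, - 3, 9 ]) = [ - 10,  -  6, - 4, - 3, 1,9] 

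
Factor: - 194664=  - 2^3*3^1*8111^1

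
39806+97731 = 137537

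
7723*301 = 2324623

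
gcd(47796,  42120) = 12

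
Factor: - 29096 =-2^3*3637^1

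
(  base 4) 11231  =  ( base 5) 2430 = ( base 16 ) 16d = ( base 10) 365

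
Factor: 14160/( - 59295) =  - 2^4 * 67^ (  -  1)=- 16/67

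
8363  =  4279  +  4084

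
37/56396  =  37/56396 = 0.00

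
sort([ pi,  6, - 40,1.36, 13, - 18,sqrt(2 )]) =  [ - 40,- 18, 1.36, sqrt( 2), pi,6,13] 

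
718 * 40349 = 28970582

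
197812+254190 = 452002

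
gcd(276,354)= 6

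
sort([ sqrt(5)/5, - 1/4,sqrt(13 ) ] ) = [ - 1/4 , sqrt( 5 ) /5, sqrt(13) ] 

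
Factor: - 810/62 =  - 405/31 = -3^4*5^1*31^( - 1 ) 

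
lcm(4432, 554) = 4432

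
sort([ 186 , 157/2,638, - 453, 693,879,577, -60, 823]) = [ - 453, - 60,157/2,186,577,638, 693, 823,879]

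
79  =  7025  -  6946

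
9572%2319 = 296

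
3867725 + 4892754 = 8760479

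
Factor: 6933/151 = 3^1*151^( - 1) *2311^1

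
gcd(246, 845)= 1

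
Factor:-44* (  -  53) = 2332  =  2^2 * 11^1*53^1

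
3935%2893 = 1042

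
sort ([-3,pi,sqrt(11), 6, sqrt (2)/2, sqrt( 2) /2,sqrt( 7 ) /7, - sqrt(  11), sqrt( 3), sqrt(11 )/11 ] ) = [ - sqrt(11), - 3,sqrt( 11) /11 , sqrt( 7) /7,sqrt(2)/2, sqrt( 2 )/2, sqrt(  3) , pi,sqrt( 11),6]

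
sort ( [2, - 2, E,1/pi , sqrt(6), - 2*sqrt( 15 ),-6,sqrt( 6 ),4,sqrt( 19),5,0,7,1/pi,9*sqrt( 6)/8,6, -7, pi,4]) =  [- 2*sqrt( 15), - 7,-6, - 2,0,1/pi,1/pi,2,sqrt(6 ), sqrt( 6),E,9 * sqrt( 6 ) /8,pi,4,4,sqrt( 19),5, 6,7 ]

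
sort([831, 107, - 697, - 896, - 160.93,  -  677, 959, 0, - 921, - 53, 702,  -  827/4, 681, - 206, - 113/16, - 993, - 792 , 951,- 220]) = [  -  993,  -  921, - 896, - 792, - 697, - 677, -220, - 827/4,  -  206,-160.93,- 53, - 113/16, 0, 107,681,  702, 831, 951 , 959]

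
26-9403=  - 9377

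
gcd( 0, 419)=419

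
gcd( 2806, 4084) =2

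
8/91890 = 4/45945 =0.00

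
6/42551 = 6/42551=0.00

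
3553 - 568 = 2985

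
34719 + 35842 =70561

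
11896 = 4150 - -7746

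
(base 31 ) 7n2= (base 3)101012122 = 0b1110100010010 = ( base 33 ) 6RH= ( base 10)7442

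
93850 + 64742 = 158592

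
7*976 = 6832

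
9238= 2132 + 7106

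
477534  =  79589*6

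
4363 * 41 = 178883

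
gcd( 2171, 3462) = 1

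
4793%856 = 513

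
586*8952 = 5245872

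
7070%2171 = 557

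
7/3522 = 7/3522 = 0.00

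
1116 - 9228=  - 8112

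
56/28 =2 = 2.00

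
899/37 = 24 + 11/37 = 24.30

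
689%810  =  689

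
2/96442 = 1/48221=0.00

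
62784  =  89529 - 26745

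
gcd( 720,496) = 16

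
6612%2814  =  984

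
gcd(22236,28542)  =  6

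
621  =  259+362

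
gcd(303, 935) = 1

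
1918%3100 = 1918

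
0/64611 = 0 = 0.00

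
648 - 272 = 376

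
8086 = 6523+1563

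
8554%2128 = 42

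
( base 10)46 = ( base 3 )1201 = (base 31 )1f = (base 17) 2c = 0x2E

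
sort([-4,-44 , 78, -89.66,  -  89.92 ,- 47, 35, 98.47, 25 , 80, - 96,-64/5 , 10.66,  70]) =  [ -96, -89.92  ,-89.66, - 47, - 44, - 64/5, -4, 10.66, 25,35, 70 , 78,80,  98.47]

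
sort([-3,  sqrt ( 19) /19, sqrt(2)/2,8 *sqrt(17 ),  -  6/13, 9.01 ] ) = [-3,  -  6/13, sqrt( 19 )/19, sqrt( 2) /2,9.01,8*sqrt(17)]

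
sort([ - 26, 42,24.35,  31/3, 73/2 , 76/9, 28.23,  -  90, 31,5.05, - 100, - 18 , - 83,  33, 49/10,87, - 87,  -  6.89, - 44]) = [ - 100, - 90,  -  87, - 83, - 44, - 26, - 18, - 6.89,49/10 , 5.05,76/9, 31/3,24.35, 28.23,  31,  33, 73/2,42, 87]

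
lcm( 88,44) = 88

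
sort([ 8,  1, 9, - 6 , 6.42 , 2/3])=[ - 6, 2/3, 1,  6.42 , 8,  9]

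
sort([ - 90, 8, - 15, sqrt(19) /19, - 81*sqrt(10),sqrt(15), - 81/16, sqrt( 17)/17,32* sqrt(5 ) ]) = [ - 81 * sqrt( 10 ), - 90, - 15, - 81/16, sqrt(19)/19,sqrt( 17)/17, sqrt(15),8, 32 * sqrt(5) ]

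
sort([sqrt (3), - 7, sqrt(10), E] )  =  [ - 7 , sqrt ( 3 ) , E, sqrt(  10)]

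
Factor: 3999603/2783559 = 277^1*4813^1 * 927853^( - 1 )  =  1333201/927853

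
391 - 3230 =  - 2839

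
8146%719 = 237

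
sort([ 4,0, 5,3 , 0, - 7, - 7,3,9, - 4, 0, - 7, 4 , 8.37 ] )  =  [  -  7, - 7, - 7, - 4 , 0 , 0,0,3,3, 4,  4,5,8.37, 9 ] 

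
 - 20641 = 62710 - 83351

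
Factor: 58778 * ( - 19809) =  - 2^1*3^2*31^1*71^1 * 29389^1 = - 1164333402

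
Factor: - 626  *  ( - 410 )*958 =245880280 = 2^3*5^1*41^1*313^1*479^1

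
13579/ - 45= -13579/45 = -301.76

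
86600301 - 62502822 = 24097479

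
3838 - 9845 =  - 6007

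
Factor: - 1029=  - 3^1*7^3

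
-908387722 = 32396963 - 940784685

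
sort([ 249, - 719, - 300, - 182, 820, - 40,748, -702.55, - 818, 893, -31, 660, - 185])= [ - 818, - 719,-702.55,  -  300,-185, - 182,- 40, - 31, 249,660,748 , 820,893 ]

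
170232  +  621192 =791424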